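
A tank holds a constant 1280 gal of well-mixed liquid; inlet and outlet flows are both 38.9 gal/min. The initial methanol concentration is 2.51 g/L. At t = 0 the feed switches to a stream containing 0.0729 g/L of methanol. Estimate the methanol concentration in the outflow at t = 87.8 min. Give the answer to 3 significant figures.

Accumulation = in − out for the solute gives V dC/dt = Q(C_in − C).
Time constant τ = V/Q = 1280/38.9 = 32.905 min.
Solution: C(t) = C_in + (C₀ − C_in) e^(−t/τ).
C(87.8) = 0.0729 + (2.51 − 0.0729)·e^(−87.8/32.905) = 0.0729 + (2.4371)·0.069370 = 0.24196 g/L.

0.242 g/L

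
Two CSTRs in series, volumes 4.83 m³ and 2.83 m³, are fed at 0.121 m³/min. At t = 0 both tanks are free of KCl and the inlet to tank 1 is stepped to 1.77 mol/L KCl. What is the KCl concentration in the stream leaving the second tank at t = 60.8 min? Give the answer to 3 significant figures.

Each tank obeys Vᵢ dCᵢ/dt = Q(Cᵢ₋₁ − Cᵢ), so τᵢ = Vᵢ/Q.
τ₁ = 4.83/0.121 = 39.917 min; τ₂ = 2.83/0.121 = 23.388 min.
Tank 1: C₁ = C_in(1 − e^(−t/τ₁)). Tank 2 (τ₁ ≠ τ₂): C₂ = C_in[1 − (τ₁ e^(−t/τ₁) − τ₂ e^(−t/τ₂))/(τ₁ − τ₂)].
At t = 60.8: e^(−t/τ₁) = 0.21802, e^(−t/τ₂) = 0.074305.
C₂ = 1.77·[1 − (39.917·0.21802 − 23.388·0.074305)/(16.529)] = 1.77·0.57861 = 1.0241 mol/L.

1.02 mol/L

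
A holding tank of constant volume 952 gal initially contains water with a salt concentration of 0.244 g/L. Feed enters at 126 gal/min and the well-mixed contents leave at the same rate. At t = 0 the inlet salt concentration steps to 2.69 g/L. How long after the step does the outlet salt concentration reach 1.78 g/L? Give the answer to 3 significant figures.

Species balance: V dC/dt = Q(C_in − C) ⇒ τ = V/Q = 7.5556 min.
C(t) = C_in + (C₀ − C_in) e^(−t/τ). Set C = 1.78 and solve for t:
e^(−t/τ) = (C − C_in)/(C₀ − C_in) = (1.78 − 2.69)/(0.244 − 2.69) = 0.37204
t = −τ ln(…) = 7.5556 × 0.98876 = 7.4707 min.

7.47 min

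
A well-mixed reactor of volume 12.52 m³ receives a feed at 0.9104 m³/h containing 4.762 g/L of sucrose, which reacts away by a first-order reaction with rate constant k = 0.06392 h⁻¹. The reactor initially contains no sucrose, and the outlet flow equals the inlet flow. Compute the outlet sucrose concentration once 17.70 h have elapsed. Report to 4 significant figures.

Accumulation = in − out − consumed: V dC/dt = Q C_in − Q C − k V C.
This is linear with rate a = Q/V + k = 0.136636 h⁻¹.
C_ss = Q C_in/(Q + kV) = 2.53427 g/L; C(t) = C_ss + (C₀ − C_ss) e^(−a t).
C(17.70) = 2.53427 + (-2.53427)·e^(−0.136636·17.70) = 2.53427 + (-2.53427)·0.0890595 = 2.30857 g/L.

2.309 g/L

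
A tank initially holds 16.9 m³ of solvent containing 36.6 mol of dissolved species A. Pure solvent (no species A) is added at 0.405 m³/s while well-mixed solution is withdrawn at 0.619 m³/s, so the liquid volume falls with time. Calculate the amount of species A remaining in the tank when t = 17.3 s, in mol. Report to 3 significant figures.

Total volume: dV/dt = Q_in − Q_out = -0.21400 m³/s, so V(t) = 16.9 − 0.21400 t and V(17.3) = 13.198 m³.
No species A enters, so dm/dt = −Q_out · (m/V).
dm/m = −Q_out dt/(V₀ − 0.21400 t); integrating gives ln(m/m₀) = −(Q_out/(Q_in−Q_out)) ln(V/V₀).
m = m₀ (V₀/V)^(Q_out/(Q_in−Q_out)) = 36.6 × (16.9/13.198)^(-2.8925) = 17.901 mol.

17.9 mol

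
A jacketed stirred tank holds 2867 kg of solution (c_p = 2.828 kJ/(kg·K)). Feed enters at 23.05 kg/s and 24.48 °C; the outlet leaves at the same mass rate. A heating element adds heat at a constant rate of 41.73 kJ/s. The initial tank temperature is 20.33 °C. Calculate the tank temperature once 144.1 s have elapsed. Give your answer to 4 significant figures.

23.62 °C

Heat balance on the well-mixed liquid: M c_p dT/dt = ṁ c_p (T_in − T) + 41.73.
τ = M/ṁ = 124.382 s; T_ss = T_in + Q̇/(ṁ c_p) = 24.48 + 41.73/(23.05·2.828) = 25.1202 °C.
This is linear first-order; T(t) = T_ss + (T₀ − T_ss) e^(−t/τ).
T(144.1) = 25.1202 + (-4.79017)·e^(−144.1/124.382) = 25.1202 + (-4.79017)·0.313947 = 23.6163 °C.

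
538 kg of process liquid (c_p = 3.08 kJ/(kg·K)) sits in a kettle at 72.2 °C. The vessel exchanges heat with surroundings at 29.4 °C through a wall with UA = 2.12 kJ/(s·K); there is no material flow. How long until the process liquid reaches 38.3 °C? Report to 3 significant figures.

1230 s

Energy balance: M c_p dT/dt = −UA(T − T_amb).
τ = M c_p/UA = 781.62 s; T_ss = T_amb = 29.400 °C.
T(t) = T_ss + (T₀ − T_ss)e^(−t/τ); set T = 38.3:
t = −τ ln[(T − T_ss)/(T₀ − T_ss)] = −781.62 · ln(0.20794) = 1227.5 s.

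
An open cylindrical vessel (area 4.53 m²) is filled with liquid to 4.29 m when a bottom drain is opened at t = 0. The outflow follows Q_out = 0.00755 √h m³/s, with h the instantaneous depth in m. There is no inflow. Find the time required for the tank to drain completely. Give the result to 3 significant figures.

Mass balance (ρ constant): A dh/dt = −0.00755 √h.
This is separable: 2 d(√h)/dt = −0.00755/A, so √h = √h₀ − (0.00755/(2A)) t.
Set h = 0: 2√h₀ = (0.00755/A) t_empty ⇒ t_empty = 2A√h₀/0.00755.
t_empty = 2·4.53·√4.29/0.00755 = 9.0600·2.0712/0.00755 = 2485.5 s.

2490 s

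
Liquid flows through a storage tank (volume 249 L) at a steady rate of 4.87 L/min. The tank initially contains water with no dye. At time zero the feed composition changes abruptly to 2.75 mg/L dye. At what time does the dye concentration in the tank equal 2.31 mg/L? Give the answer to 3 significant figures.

Accumulation = in − out for the solute gives V dC/dt = Q(C_in − C), so τ = V/Q = 51.129 min.
C(t) = C_in + (C₀ − C_in) e^(−t/τ). Set C = 2.31 and solve for t:
e^(−t/τ) = (C − C_in)/(C₀ − C_in) = (2.31 − 2.75)/(0 − 2.75) = 0.16000
t = −τ ln(…) = 51.129 × 1.8326 = 93.699 min.

93.7 min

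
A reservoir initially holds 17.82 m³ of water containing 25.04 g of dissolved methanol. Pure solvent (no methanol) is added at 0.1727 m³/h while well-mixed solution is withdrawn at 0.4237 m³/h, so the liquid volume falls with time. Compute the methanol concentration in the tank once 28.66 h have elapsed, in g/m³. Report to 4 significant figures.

0.9846 g/m³

Total volume: dV/dt = Q_in − Q_out = -0.251000 m³/h, so V(t) = 17.82 − 0.251000 t and V(28.66) = 10.6263 m³.
Solute balance: dm/dt = 0 − Q_out C = −Q_out m/V(t).
Separate: dm/m = −Q_out dt/V(t) ⇒ ln(m/m₀) = −(Q_out/(Q_in−Q_out)) ln(V/V₀).
m = m₀ (V₀/V)^(Q_out/(Q_in−Q_out)) = 25.04 × (17.82/10.6263)^(-1.68805) = 10.4623 g.
C = m/V = 10.4623/10.6263 = 0.984563 g/m³.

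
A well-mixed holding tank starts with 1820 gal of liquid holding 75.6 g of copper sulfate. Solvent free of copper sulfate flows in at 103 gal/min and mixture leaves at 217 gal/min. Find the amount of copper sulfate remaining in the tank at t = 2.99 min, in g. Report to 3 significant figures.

50.9 g

Total volume: dV/dt = Q_in − Q_out = -114.00 gal/min, so V(t) = 1820 − 114.00 t and V(2.99) = 1479.1 gal.
Species balance (pure solvent in): dm/dt = −Q_out · m/V(t).
Separate: dm/m = −Q_out dt/V(t) ⇒ ln(m/m₀) = −(Q_out/(Q_in−Q_out)) ln(V/V₀).
m = m₀ (V₀/V)^(Q_out/(Q_in−Q_out)) = 75.6 × (1820/1479.1)^(-1.9035) = 50.943 g.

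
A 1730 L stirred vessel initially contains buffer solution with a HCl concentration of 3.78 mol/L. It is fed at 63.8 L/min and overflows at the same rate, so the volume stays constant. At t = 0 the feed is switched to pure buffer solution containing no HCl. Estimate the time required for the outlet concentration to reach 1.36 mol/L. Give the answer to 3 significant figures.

Species balance: V dC/dt = Q(C_in − C) ⇒ τ = V/Q = 27.116 min.
C(t) = C_in + (C₀ − C_in) e^(−t/τ). Set C = 1.36 and solve for t:
e^(−t/τ) = (C − C_in)/(C₀ − C_in) = (1.36 − 0)/(3.78 − 0) = 0.35979
t = −τ ln(…) = 27.116 × 1.0222 = 27.719 min.

27.7 min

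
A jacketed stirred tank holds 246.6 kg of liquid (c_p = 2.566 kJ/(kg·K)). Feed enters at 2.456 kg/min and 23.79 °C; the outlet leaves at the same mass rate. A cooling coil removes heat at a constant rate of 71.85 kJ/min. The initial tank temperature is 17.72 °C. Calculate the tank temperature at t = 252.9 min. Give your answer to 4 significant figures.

M c_p dT/dt = ṁ c_p (T_in − T) − Q̇.
Rearrange: dT/dt = (T_ss − T)/τ with τ = M/ṁ = 100.407 min and T_ss = T_in − Q̇/(ṁ c_p) = 12.3890 °C.
Solution: T(t) = T_ss + (T₀ − T_ss) e^(−t/τ).
T(252.9) = 12.3890 + (5.33097)·e^(−252.9/100.407) = 12.3890 + (5.33097)·0.0805607 = 12.8185 °C.

12.82 °C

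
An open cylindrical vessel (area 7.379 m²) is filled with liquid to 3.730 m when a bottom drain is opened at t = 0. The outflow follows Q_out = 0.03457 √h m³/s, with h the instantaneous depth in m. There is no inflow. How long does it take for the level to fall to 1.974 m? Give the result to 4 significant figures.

224.7 s

Volume balance on the tank: A dh/dt = −0.03457 √h.
Separate and integrate: 2(√h − √h₀) = −(0.03457/A) t.
t = 2A(√h₀ − √h)/0.03457 = 2·7.379·(√3.730 − √1.974)/0.03457
  = 14.7580 × (1.93132 − 1.40499) / 0.03457 = 224.691 s.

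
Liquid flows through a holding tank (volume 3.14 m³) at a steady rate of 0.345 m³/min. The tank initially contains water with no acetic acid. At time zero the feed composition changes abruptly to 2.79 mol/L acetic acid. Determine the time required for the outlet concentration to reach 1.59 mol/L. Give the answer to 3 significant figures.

Mass balance on the solute (V constant): V dC/dt = Q(C_in − C), so τ = V/Q = 9.1014 min.
C(t) = C_in + (C₀ − C_in) e^(−t/τ). Set C = 1.59 and solve for t:
e^(−t/τ) = (C − C_in)/(C₀ − C_in) = (1.59 − 2.79)/(0 − 2.79) = 0.43011
t = −τ ln(…) = 9.1014 × 0.84372 = 7.6791 min.

7.68 min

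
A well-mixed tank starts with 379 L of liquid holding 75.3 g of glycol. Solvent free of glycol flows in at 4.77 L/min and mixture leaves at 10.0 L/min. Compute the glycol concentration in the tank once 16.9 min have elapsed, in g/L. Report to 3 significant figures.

Let m(t) be the amount of glycol. Volume: V(t) = V₀ + (Q_in − Q_out) t = 379 − 5.2300 t; V(16.9) = 290.61 L.
No glycol enters, so dm/dt = −Q_out · (m/V).
Separate: dm/m = −Q_out dt/V(t) ⇒ ln(m/m₀) = −(Q_out/(Q_in−Q_out)) ln(V/V₀).
m = m₀ (V₀/V)^(Q_out/(Q_in−Q_out)) = 75.3 × (379/290.61)^(-1.9120) = 45.320 g.
C = m/V = 45.320/290.61 = 0.15595 g/L.

0.156 g/L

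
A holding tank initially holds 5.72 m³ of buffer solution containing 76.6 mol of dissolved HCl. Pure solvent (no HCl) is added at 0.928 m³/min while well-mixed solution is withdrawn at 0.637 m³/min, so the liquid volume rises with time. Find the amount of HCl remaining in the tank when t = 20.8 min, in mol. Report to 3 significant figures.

15.8 mol

Let m(t) be the amount of HCl. Volume: V(t) = V₀ + (Q_in − Q_out) t = 5.72 + 0.29100 t; V(20.8) = 11.773 m³.
Solute balance: dm/dt = 0 − Q_out C = −Q_out m/V(t).
Separate: dm/m = −Q_out dt/V(t) ⇒ ln(m/m₀) = −(Q_out/(Q_in−Q_out)) ln(V/V₀).
m = m₀ (V₀/V)^(Q_out/(Q_in−Q_out)) = 76.6 × (5.72/11.773)^(2.1890) = 15.777 mol.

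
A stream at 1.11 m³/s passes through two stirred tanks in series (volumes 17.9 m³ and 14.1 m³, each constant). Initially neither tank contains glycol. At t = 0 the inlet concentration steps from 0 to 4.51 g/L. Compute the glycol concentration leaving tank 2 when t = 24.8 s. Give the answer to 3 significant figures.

2.32 g/L

Species balance on tank i: dCᵢ/dt = (Cᵢ₋₁ − Cᵢ)/τᵢ with τᵢ = Vᵢ/Q.
τ₁ = 17.9/1.11 = 16.126 s; τ₂ = 14.1/1.11 = 12.703 s.
Tank 1: C₁ = C_in(1 − e^(−t/τ₁)). Tank 2 (τ₁ ≠ τ₂): C₂ = C_in[1 − (τ₁ e^(−t/τ₁) − τ₂ e^(−t/τ₂))/(τ₁ − τ₂)].
At t = 24.8: e^(−t/τ₁) = 0.21484, e^(−t/τ₂) = 0.14194.
C₂ = 4.51·[1 − (16.126·0.21484 − 12.703·0.14194)/(3.4234)] = 4.51·0.51468 = 2.3212 g/L.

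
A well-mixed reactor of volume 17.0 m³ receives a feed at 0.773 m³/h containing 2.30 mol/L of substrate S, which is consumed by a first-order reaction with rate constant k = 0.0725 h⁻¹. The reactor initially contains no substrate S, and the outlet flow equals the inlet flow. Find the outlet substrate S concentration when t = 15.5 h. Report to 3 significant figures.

Accumulation = in − out − consumed: V dC/dt = Q C_in − Q C − k V C.
This is linear with rate a = Q/V + k = 0.11797 h⁻¹.
C_ss = Q C_in/(Q + kV) = 0.88651 mol/L; C(t) = C_ss + (C₀ − C_ss) e^(−a t).
C(15.5) = 0.88651 + (-0.88651)·e^(−0.11797·15.5) = 0.88651 + (-0.88651)·0.16065 = 0.74410 mol/L.

0.744 mol/L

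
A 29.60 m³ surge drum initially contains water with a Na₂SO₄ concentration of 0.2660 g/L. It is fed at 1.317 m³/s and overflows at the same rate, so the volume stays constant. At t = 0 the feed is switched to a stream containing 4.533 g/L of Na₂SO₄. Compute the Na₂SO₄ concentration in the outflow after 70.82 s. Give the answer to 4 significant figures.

4.350 g/L

Transient balance on the dissolved component: V dC/dt = Q(C_in − C).
Time constant τ = V/Q = 29.60/1.317 = 22.4753 s.
This is linear first-order; C(t) = C_in + (C₀ − C_in) e^(−t/τ).
C(70.82) = 4.533 + (0.2660 − 4.533)·e^(−70.82/22.4753) = 4.533 + (-4.26700)·0.0428088 = 4.35033 g/L.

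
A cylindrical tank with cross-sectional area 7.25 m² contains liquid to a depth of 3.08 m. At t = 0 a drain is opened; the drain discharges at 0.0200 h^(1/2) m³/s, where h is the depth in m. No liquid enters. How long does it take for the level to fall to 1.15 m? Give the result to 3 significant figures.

With no inflow, A dh/dt = −0.0200 √h.
This is separable: 2 d(√h)/dt = −0.0200/A, so √h = √h₀ − (0.0200/(2A)) t.
t = 2A(√h₀ − √h)/0.0200 = 2·7.25·(√3.08 − √1.15)/0.0200
  = 14.500 × (1.7550 − 1.0724) / 0.0200 = 494.89 s.

495 s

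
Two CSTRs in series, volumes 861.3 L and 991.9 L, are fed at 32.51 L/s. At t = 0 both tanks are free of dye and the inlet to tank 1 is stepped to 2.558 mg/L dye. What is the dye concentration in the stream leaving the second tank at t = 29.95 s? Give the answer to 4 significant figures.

Time constants: τᵢ = Vᵢ/Q for each well-mixed tank.
τ₁ = 861.3/32.51 = 26.4934 s; τ₂ = 991.9/32.51 = 30.5106 s.
Tank 1: C₁ = C_in(1 − e^(−t/τ₁)). Tank 2 (τ₁ ≠ τ₂): C₂ = C_in[1 − (τ₁ e^(−t/τ₁) − τ₂ e^(−t/τ₂))/(τ₁ − τ₂)].
At t = 29.95: e^(−t/τ₁) = 0.322881, e^(−t/τ₂) = 0.374701.
C₂ = 2.558·[1 − (26.4934·0.322881 − 30.5106·0.374701)/(-4.01723)] = 2.558·0.283547 = 0.725313 mg/L.

0.7253 mg/L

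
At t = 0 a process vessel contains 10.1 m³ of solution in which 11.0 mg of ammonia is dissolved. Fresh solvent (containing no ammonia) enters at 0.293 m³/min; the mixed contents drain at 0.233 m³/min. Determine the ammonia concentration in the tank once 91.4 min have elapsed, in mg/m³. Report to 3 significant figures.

0.131 mg/m³

Let m(t) be the amount of ammonia. Volume: V(t) = V₀ + (Q_in − Q_out) t = 10.1 + 0.060000 t; V(91.4) = 15.584 m³.
Species balance (pure solvent in): dm/dt = −Q_out · m/V(t).
dm/m = −Q_out dt/(V₀ + 0.060000 t); integrating gives ln(m/m₀) = −(Q_out/(Q_in−Q_out)) ln(V/V₀).
m = m₀ (V₀/V)^(Q_out/(Q_in−Q_out)) = 11.0 × (10.1/15.584)^(3.8833) = 2.0414 mg.
C = m/V = 2.0414/15.584 = 0.13100 mg/m³.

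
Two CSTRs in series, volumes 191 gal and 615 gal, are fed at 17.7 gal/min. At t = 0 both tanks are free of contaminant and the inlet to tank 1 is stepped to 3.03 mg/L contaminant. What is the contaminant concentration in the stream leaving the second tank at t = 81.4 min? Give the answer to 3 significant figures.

Species balance on tank i: dCᵢ/dt = (Cᵢ₋₁ − Cᵢ)/τᵢ with τᵢ = Vᵢ/Q.
τ₁ = 191/17.7 = 10.791 min; τ₂ = 615/17.7 = 34.746 min.
Solving the cascade with C₁(0)=C₂(0)=0 gives C₂(t) = C_in[1 − (τ₁ e^(−t/τ₁) − τ₂ e^(−t/τ₂))/(τ₁ − τ₂)].
At t = 81.4: e^(−t/τ₁) = 0.00052962, e^(−t/τ₂) = 0.096065.
C₂ = 3.03·[1 − (10.791·0.00052962 − 34.746·0.096065)/(-23.955)] = 3.03·0.86090 = 2.6085 mg/L.

2.61 mg/L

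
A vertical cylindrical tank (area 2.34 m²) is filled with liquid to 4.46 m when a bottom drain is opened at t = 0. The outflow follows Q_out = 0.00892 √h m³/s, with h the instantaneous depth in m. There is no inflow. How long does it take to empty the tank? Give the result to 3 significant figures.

A dh/dt = −Q_out = −0.00892 √h.
Separate and integrate: 2(√h − √h₀) = −(0.00892/A) t.
Tank is empty when √h = 0: t_empty = 2A√h₀/0.00892.
t_empty = 2·2.34·√4.46/0.00892 = 4.6800·2.1119/0.00892 = 1108.0 s.

1110 s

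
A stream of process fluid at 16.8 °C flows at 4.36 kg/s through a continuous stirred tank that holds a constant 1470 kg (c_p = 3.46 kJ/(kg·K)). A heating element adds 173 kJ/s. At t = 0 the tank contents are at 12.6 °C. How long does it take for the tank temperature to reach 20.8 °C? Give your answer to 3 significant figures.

Unsteady energy balance on the tank contents: M c_p dT/dt = ṁ c_p (T_in − T) + 173.
τ = M/ṁ = 337.16 s; T_ss = T_in + Q̇/(ṁ c_p) = 28.268 °C.
T(t) = T_ss + (T₀ − T_ss) e^(−t/τ). Set T = 20.8:
e^(−t/τ) = (20.8 − 28.268)/(12.6 − 28.268) = 0.47664
t = −337.16 · ln(0.47664) = 249.83 s.

250 s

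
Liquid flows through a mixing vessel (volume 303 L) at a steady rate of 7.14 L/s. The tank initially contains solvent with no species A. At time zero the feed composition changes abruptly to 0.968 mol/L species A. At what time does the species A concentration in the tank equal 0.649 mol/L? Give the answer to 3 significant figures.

Species balance: V dC/dt = Q(C_in − C) ⇒ τ = V/Q = 42.437 s.
C(t) = C_in + (C₀ − C_in) e^(−t/τ). Set C = 0.649 and solve for t:
e^(−t/τ) = (C − C_in)/(C₀ − C_in) = (0.649 − 0.968)/(0 − 0.968) = 0.32955
t = −τ ln(…) = 42.437 × 1.1100 = 47.107 s.

47.1 s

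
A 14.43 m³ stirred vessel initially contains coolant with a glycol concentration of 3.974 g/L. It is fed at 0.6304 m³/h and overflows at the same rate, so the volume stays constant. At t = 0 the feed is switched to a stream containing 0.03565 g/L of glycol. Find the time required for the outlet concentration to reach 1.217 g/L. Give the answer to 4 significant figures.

27.56 h

Species balance: V dC/dt = Q(C_in − C) ⇒ τ = V/Q = 22.8902 h.
C(t) = C_in + (C₀ − C_in) e^(−t/τ). Set C = 1.217 and solve for t:
e^(−t/τ) = (C − C_in)/(C₀ − C_in) = (1.217 − 0.03565)/(3.974 − 0.03565) = 0.299961
t = −τ ln(…) = 22.8902 × 1.20410 = 27.5622 h.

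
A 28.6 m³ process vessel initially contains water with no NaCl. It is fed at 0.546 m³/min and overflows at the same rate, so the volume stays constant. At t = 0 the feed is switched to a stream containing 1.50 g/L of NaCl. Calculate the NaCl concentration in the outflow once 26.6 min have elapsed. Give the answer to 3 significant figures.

0.597 g/L

Accumulation = in − out for the solute gives V dC/dt = Q(C_in − C).
So dC/dt = (C_in − C)/τ with τ = V/Q = 28.6/0.546 = 52.381 min.
C approaches C_in exponentially: C(t) = C_in + (C₀ − C_in) e^(−t/τ).
C(26.6) = 1.50 + (0 − 1.50)·e^(−26.6/52.381) = 1.50 + (-1.5000)·0.60181 = 0.59729 g/L.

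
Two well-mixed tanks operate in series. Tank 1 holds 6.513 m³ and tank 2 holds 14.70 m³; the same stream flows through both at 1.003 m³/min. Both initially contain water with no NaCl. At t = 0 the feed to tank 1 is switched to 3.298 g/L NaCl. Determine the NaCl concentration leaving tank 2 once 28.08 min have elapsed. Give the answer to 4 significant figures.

Each tank obeys Vᵢ dCᵢ/dt = Q(Cᵢ₋₁ − Cᵢ), so τᵢ = Vᵢ/Q.
τ₁ = 6.513/1.003 = 6.49352 min; τ₂ = 14.70/1.003 = 14.6560 min.
Tank 1: C₁ = C_in(1 − e^(−t/τ₁)). Tank 2 (τ₁ ≠ τ₂): C₂ = C_in[1 − (τ₁ e^(−t/τ₁) − τ₂ e^(−t/τ₂))/(τ₁ − τ₂)].
At t = 28.08: e^(−t/τ₁) = 0.0132427, e^(−t/τ₂) = 0.147204.
C₂ = 3.298·[1 − (6.49352·0.0132427 − 14.6560·0.147204)/(-8.16251)] = 3.298·0.746225 = 2.46105 g/L.

2.461 g/L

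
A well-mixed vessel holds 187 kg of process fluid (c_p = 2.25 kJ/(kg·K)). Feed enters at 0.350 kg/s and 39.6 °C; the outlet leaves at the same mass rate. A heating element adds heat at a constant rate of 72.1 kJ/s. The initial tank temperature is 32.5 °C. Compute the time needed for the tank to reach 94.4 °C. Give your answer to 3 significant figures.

Heat balance on the well-mixed liquid: M c_p dT/dt = ṁ c_p (T_in − T) + 72.1.
τ = M/ṁ = 534.29 s; T_ss = T_in + Q̇/(ṁ c_p) = 131.16 °C.
T(t) = T_ss + (T₀ − T_ss) e^(−t/τ). Set T = 94.4:
e^(−t/τ) = (94.4 − 131.16)/(32.5 − 131.16) = 0.37256
t = −534.29 · ln(0.37256) = 527.52 s.

528 s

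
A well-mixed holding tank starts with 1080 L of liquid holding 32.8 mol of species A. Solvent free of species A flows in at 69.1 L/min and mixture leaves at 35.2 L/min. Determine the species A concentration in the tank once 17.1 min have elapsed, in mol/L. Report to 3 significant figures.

Let m(t) be the amount of species A. Volume: V(t) = V₀ + (Q_in − Q_out) t = 1080 + 33.900 t; V(17.1) = 1659.7 L.
Solute balance: dm/dt = 0 − Q_out C = −Q_out m/V(t).
Separate: dm/m = −Q_out dt/V(t) ⇒ ln(m/m₀) = −(Q_out/(Q_in−Q_out)) ln(V/V₀).
m = m₀ (V₀/V)^(Q_out/(Q_in−Q_out)) = 32.8 × (1080/1659.7)^(1.0383) = 20.995 mol.
C = m/V = 20.995/1659.7 = 0.012650 mol/L.

0.0126 mol/L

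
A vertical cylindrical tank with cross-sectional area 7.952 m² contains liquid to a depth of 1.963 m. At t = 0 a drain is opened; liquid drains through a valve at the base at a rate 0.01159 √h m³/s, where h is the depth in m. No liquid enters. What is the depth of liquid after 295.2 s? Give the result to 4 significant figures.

1.406 m

A dh/dt = −Q_out = −0.01159 √h.
∫ h^(−1/2) dh = −(0.01159/A) ∫ dt, giving 2√h = 2√h₀ − (0.01159/A) t.
√h = √1.963 − 0.01159·295.2/(2·7.952) = 1.40107 − 0.215126 = 1.18594.
h = 1.18594² = 1.40646 m.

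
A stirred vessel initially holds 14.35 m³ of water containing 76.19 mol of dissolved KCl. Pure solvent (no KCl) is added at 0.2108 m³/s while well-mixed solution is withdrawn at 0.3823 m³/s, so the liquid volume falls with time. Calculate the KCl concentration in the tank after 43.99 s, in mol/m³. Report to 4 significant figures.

Let m(t) be the amount of KCl. Volume: V(t) = V₀ + (Q_in − Q_out) t = 14.35 − 0.171500 t; V(43.99) = 6.80572 m³.
Species balance (pure solvent in): dm/dt = −Q_out · m/V(t).
Separate: dm/m = −Q_out dt/V(t) ⇒ ln(m/m₀) = −(Q_out/(Q_in−Q_out)) ln(V/V₀).
m = m₀ (V₀/V)^(Q_out/(Q_in−Q_out)) = 76.19 × (14.35/6.80572)^(-2.22915) = 14.4444 mol.
C = m/V = 14.4444/6.80572 = 2.12240 mol/m³.

2.122 mol/m³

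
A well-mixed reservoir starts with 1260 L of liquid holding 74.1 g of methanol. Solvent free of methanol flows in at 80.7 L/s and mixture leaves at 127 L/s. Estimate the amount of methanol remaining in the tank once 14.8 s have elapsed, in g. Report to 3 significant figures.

Let m(t) be the amount of methanol. Volume: V(t) = V₀ + (Q_in − Q_out) t = 1260 − 46.300 t; V(14.8) = 574.76 L.
Solute balance: dm/dt = 0 − Q_out C = −Q_out m/V(t).
Separate: dm/m = −Q_out dt/V(t) ⇒ ln(m/m₀) = −(Q_out/(Q_in−Q_out)) ln(V/V₀).
m = m₀ (V₀/V)^(Q_out/(Q_in−Q_out)) = 74.1 × (1260/574.76)^(-2.7430) = 8.6056 g.

8.61 g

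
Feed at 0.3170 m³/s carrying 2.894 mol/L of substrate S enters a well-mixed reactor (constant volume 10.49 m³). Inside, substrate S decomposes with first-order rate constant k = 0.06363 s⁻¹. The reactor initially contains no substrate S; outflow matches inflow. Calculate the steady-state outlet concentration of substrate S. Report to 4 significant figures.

0.9319 mol/L

Accumulation = in − out − consumed: V dC/dt = Q C_in − Q C − k V C.
Steady state (dC/dt = 0): C_ss = Q C_in/(Q + kV) = C_in/(1 + kV/Q).
C_ss = 0.3170·2.894/(0.3170 + 0.06363·10.49) = 0.917398/0.984479 = 0.931862 mol/L.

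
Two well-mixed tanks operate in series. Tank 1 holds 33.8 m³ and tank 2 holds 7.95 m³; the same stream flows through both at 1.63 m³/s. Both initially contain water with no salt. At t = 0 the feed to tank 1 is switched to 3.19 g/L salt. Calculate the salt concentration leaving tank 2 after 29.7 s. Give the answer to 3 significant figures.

2.20 g/L

Time constants: τᵢ = Vᵢ/Q for each well-mixed tank.
τ₁ = 33.8/1.63 = 20.736 s; τ₂ = 7.95/1.63 = 4.8773 s.
Tank 1: C₁ = C_in(1 − e^(−t/τ₁)). Tank 2 (τ₁ ≠ τ₂): C₂ = C_in[1 − (τ₁ e^(−t/τ₁) − τ₂ e^(−t/τ₂))/(τ₁ − τ₂)].
At t = 29.7: e^(−t/τ₁) = 0.23876, e^(−t/τ₂) = 0.0022667.
C₂ = 3.19·[1 − (20.736·0.23876 − 4.8773·0.0022667)/(15.859)] = 3.19·0.68850 = 2.1963 g/L.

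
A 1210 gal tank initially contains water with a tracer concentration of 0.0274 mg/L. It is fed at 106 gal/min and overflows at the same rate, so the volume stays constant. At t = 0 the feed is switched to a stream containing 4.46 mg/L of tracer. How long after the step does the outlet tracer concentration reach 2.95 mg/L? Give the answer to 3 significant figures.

12.3 min

Mass balance on the solute (V constant): V dC/dt = Q(C_in − C), so τ = V/Q = 11.415 min.
C(t) = C_in + (C₀ − C_in) e^(−t/τ). Set C = 2.95 and solve for t:
e^(−t/τ) = (C − C_in)/(C₀ − C_in) = (2.95 − 4.46)/(0.0274 − 4.46) = 0.34066
t = −τ ln(…) = 11.415 × 1.0769 = 12.293 min.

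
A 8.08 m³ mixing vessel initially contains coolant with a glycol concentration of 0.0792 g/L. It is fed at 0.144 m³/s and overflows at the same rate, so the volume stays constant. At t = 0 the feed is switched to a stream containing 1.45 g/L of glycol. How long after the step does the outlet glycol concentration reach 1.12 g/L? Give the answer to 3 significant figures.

79.9 s

Species balance: V dC/dt = Q(C_in − C) ⇒ τ = V/Q = 56.111 s.
C(t) = C_in + (C₀ − C_in) e^(−t/τ). Set C = 1.12 and solve for t:
e^(−t/τ) = (C − C_in)/(C₀ − C_in) = (1.12 − 1.45)/(0.0792 − 1.45) = 0.24074
t = −τ ln(…) = 56.111 × 1.4241 = 79.905 s.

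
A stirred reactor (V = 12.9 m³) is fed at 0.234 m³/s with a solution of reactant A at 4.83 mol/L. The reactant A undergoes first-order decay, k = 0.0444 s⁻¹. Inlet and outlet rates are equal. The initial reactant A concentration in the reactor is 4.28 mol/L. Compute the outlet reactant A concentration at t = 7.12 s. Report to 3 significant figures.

V dC/dt = Q(C_in − C) − k V C.
This is linear with rate a = Q/V + k = 0.062540 s⁻¹.
C_ss = Q C_in/(Q + kV) = 1.4009 mol/L; C(t) = C_ss + (C₀ − C_ss) e^(−a t).
C(7.12) = 1.4009 + (2.8791)·e^(−0.062540·7.12) = 1.4009 + (2.8791)·0.64064 = 3.2454 mol/L.

3.25 mol/L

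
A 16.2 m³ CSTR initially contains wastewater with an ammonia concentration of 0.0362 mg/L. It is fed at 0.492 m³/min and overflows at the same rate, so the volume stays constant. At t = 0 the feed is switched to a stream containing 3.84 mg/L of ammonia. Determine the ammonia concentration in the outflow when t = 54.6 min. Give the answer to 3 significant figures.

Mass balance on the solute (V constant): V dC/dt = Q(C_in − C).
So dC/dt = (C_in − C)/τ with τ = V/Q = 16.2/0.492 = 32.927 min.
This is linear first-order; C(t) = C_in + (C₀ − C_in) e^(−t/τ).
C(54.6) = 3.84 + (0.0362 − 3.84)·e^(−54.6/32.927) = 3.84 + (-3.8038)·0.19048 = 3.1155 mg/L.

3.12 mg/L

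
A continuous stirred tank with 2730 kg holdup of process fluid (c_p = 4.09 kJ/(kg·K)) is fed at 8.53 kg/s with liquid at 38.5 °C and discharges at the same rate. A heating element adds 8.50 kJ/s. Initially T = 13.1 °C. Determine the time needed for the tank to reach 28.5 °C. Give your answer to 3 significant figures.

M c_p dT/dt = ṁ c_p (T_in − T) + Q̇.
τ = M/ṁ = 320.05 s; T_ss = T_in + Q̇/(ṁ c_p) = 38.744 °C.
T(t) = T_ss + (T₀ − T_ss) e^(−t/τ). Set T = 28.5:
e^(−t/τ) = (28.5 − 38.744)/(13.1 − 38.744) = 0.39946
t = −320.05 · ln(0.39946) = 293.69 s.

294 s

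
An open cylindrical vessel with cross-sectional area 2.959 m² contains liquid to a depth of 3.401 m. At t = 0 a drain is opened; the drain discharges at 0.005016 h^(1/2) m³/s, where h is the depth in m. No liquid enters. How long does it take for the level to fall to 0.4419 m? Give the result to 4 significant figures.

A dh/dt = −Q_out = −0.005016 √h.
Separate and integrate: 2(√h − √h₀) = −(0.005016/A) t.
t = 2A(√h₀ − √h)/0.005016 = 2·2.959·(√3.401 − √0.4419)/0.005016
  = 5.91800 × (1.84418 − 0.664756) / 0.005016 = 1391.51 s.

1392 s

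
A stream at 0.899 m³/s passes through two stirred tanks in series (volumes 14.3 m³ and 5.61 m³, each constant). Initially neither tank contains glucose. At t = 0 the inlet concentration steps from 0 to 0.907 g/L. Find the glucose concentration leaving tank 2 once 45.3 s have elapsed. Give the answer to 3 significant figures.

Each tank obeys Vᵢ dCᵢ/dt = Q(Cᵢ₋₁ − Cᵢ), so τᵢ = Vᵢ/Q.
τ₁ = 14.3/0.899 = 15.907 s; τ₂ = 5.61/0.899 = 6.2403 s.
Tank 1: C₁ = C_in(1 − e^(−t/τ₁)). Tank 2 (τ₁ ≠ τ₂): C₂ = C_in[1 − (τ₁ e^(−t/τ₁) − τ₂ e^(−t/τ₂))/(τ₁ − τ₂)].
At t = 45.3: e^(−t/τ₁) = 0.057967, e^(−t/τ₂) = 0.00070360.
C₂ = 0.907·[1 − (15.907·0.057967 − 6.2403·0.00070360)/(9.6663)] = 0.907·0.90507 = 0.82089 g/L.

0.821 g/L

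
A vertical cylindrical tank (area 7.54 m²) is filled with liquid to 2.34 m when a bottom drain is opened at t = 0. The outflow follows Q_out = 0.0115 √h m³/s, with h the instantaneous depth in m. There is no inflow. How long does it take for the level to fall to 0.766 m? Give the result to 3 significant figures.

A dh/dt = −Q_out = −0.0115 √h.
∫ h^(−1/2) dh = −(0.0115/A) ∫ dt, giving 2√h = 2√h₀ − (0.0115/A) t.
t = 2A(√h₀ − √h)/0.0115 = 2·7.54·(√2.34 − √0.766)/0.0115
  = 15.080 × (1.5297 − 0.87521) / 0.0115 = 858.24 s.

858 s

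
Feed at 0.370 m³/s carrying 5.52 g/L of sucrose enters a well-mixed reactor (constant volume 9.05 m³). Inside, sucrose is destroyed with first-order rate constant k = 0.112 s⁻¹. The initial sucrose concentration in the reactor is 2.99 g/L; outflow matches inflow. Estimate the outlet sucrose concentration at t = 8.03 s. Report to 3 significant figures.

1.92 g/L

V dC/dt = Q(C_in − C) − k V C.
dC/dt = (Q/V) C_in − (Q/V + k) C; effective rate a = Q/V + k = 0.040884 + 0.112 = 0.15288 s⁻¹.
C_ss = Q C_in/(Q + kV) = 1.4761 g/L; C(t) = C_ss + (C₀ − C_ss) e^(−a t).
C(8.03) = 1.4761 + (1.5139)·e^(−0.15288·8.03) = 1.4761 + (1.5139)·0.29298 = 1.9197 g/L.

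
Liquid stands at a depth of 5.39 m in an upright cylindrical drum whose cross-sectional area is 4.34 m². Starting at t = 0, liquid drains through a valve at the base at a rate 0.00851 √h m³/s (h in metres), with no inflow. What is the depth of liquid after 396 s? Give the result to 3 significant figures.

3.74 m

With no inflow, A dh/dt = −0.00851 √h.
This is separable: 2 d(√h)/dt = −0.00851/A, so √h = √h₀ − (0.00851/(2A)) t.
√h = √5.39 − 0.00851·396/(2·4.34) = 2.3216 − 0.38824 = 1.9334.
h = 1.9334² = 3.7380 m.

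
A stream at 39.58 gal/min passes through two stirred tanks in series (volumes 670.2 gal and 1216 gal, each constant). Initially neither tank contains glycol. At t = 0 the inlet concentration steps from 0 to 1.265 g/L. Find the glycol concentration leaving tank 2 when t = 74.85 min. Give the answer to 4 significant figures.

Each tank obeys Vᵢ dCᵢ/dt = Q(Cᵢ₋₁ − Cᵢ), so τᵢ = Vᵢ/Q.
τ₁ = 670.2/39.58 = 16.9328 min; τ₂ = 1216/39.58 = 30.7226 min.
Tank 1: C₁ = C_in(1 − e^(−t/τ₁)). Tank 2 (τ₁ ≠ τ₂): C₂ = C_in[1 − (τ₁ e^(−t/τ₁) − τ₂ e^(−t/τ₂))/(τ₁ − τ₂)].
At t = 74.85: e^(−t/τ₁) = 0.0120292, e^(−t/τ₂) = 0.0874823.
C₂ = 1.265·[1 − (16.9328·0.0120292 − 30.7226·0.0874823)/(-13.7898)] = 1.265·0.819867 = 1.03713 g/L.

1.037 g/L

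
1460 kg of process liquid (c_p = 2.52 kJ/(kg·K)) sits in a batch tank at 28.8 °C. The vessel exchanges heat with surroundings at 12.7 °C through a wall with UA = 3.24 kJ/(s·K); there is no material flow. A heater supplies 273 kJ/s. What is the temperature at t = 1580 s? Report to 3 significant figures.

80.0 °C

First-law balance (no shaft work): M c_p dT/dt = −UA(T − T_amb) + Q̇.
dT/dt = (T_ss − T)/τ with T_ss = T_amb + Q̇/UA = 12.7 + 273/3.24 = 96.959 °C, τ = M c_p/UA = 1460·2.52/3.24 = 1135.6 s.
Solution: T(t) = T_ss + (T₀ − T_ss) e^(−t/τ).
T(1580) = 96.959 + (-68.159)·0.24873 = 80.006 °C.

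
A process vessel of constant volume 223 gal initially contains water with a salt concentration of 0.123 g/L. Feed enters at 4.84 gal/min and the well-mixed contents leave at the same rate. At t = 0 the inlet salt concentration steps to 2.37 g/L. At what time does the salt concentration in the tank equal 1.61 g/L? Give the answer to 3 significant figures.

Species balance on the tank: V dC/dt = Q(C_in − C), so τ = V/Q = 46.074 min.
C(t) = C_in + (C₀ − C_in) e^(−t/τ). Set C = 1.61 and solve for t:
e^(−t/τ) = (C − C_in)/(C₀ − C_in) = (1.61 − 2.37)/(0.123 − 2.37) = 0.33823
t = −τ ln(…) = 46.074 × 1.0840 = 49.946 min.

49.9 min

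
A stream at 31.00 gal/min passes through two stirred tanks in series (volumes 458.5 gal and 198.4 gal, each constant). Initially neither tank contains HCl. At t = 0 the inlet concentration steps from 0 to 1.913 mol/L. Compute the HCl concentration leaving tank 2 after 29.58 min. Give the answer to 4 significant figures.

1.471 mol/L

Time constants: τᵢ = Vᵢ/Q for each well-mixed tank.
τ₁ = 458.5/31.00 = 14.7903 min; τ₂ = 198.4/31.00 = 6.40000 min.
Solving the cascade with C₁(0)=C₂(0)=0 gives C₂(t) = C_in[1 − (τ₁ e^(−t/τ₁) − τ₂ e^(−t/τ₂))/(τ₁ − τ₂)].
At t = 29.58: e^(−t/τ₁) = 0.135341, e^(−t/τ₂) = 0.00983434.
C₂ = 1.913·[1 − (14.7903·0.135341 − 6.40000·0.00983434)/(8.39032)] = 1.913·0.768924 = 1.47095 mol/L.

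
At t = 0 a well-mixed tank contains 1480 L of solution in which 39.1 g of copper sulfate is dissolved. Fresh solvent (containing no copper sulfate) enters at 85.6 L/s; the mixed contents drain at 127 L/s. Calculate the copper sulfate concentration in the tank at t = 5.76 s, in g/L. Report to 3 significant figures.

0.0184 g/L

Total volume: dV/dt = Q_in − Q_out = -41.400 L/s, so V(t) = 1480 − 41.400 t and V(5.76) = 1241.5 L.
Solute balance: dm/dt = 0 − Q_out C = −Q_out m/V(t).
Separate: dm/m = −Q_out dt/V(t) ⇒ ln(m/m₀) = −(Q_out/(Q_in−Q_out)) ln(V/V₀).
m = m₀ (V₀/V)^(Q_out/(Q_in−Q_out)) = 39.1 × (1480/1241.5)^(-3.0676) = 22.809 g.
C = m/V = 22.809/1241.5 = 0.018372 g/L.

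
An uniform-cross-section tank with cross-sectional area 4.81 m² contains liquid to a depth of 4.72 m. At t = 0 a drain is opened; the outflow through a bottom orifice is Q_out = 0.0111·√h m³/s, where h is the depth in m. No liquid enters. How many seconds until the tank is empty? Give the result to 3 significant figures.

1880 s

Accumulation of liquid (constant cross-section A): A dh/dt = −0.0111 √h.
Separate and integrate: 2(√h − √h₀) = −(0.0111/A) t.
Set h = 0: 2√h₀ = (0.0111/A) t_empty ⇒ t_empty = 2A√h₀/0.0111.
t_empty = 2·4.81·√4.72/0.0111 = 9.6200·2.1726/0.0111 = 1882.9 s.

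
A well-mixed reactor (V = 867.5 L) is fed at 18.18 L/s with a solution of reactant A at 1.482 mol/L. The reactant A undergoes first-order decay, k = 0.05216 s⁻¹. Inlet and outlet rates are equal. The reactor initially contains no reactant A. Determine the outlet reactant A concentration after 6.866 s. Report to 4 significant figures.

0.1677 mol/L

V dC/dt = Q(C_in − C) − k V C.
dC/dt = (Q/V) C_in − (Q/V + k) C; effective rate a = Q/V + k = 0.0209568 + 0.05216 = 0.0731168 s⁻¹.
C_ss = Q C_in/(Q + kV) = 0.424772 mol/L; C(t) = C_ss + (C₀ − C_ss) e^(−a t).
C(6.866) = 0.424772 + (-0.424772)·e^(−0.0731168·6.866) = 0.424772 + (-0.424772)·0.605307 = 0.167654 mol/L.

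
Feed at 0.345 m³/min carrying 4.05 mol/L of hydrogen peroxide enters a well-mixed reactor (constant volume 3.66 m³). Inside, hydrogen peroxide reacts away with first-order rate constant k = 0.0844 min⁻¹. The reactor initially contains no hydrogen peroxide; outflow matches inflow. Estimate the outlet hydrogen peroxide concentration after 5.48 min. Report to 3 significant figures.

1.33 mol/L

Accumulation = in − out − consumed: V dC/dt = Q C_in − Q C − k V C.
This is linear with rate a = Q/V + k = 0.17866 min⁻¹.
C_ss = Q C_in/(Q + kV) = 2.1368 mol/L; C(t) = C_ss + (C₀ − C_ss) e^(−a t).
C(5.48) = 2.1368 + (-2.1368)·e^(−0.17866·5.48) = 2.1368 + (-2.1368)·0.37566 = 1.3341 mol/L.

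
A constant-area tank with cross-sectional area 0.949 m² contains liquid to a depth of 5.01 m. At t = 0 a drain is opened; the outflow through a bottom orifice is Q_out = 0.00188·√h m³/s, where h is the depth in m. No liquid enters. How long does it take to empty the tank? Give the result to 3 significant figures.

2260 s

With no inflow, A dh/dt = −0.00188 √h.
Separate and integrate: 2(√h − √h₀) = −(0.00188/A) t.
Tank is empty when √h = 0: t_empty = 2A√h₀/0.00188.
t_empty = 2·0.949·√5.01/0.00188 = 1.8980·2.2383/0.00188 = 2259.7 s.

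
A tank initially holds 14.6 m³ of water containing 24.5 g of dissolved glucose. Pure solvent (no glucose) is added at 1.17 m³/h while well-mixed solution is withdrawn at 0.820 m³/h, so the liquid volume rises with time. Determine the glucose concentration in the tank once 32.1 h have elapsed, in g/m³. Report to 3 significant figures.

Let m(t) be the amount of glucose. Volume: V(t) = V₀ + (Q_in − Q_out) t = 14.6 + 0.35000 t; V(32.1) = 25.835 m³.
Species balance (pure solvent in): dm/dt = −Q_out · m/V(t).
dm/m = −Q_out dt/(V₀ + 0.35000 t); integrating gives ln(m/m₀) = −(Q_out/(Q_in−Q_out)) ln(V/V₀).
m = m₀ (V₀/V)^(Q_out/(Q_in−Q_out)) = 24.5 × (14.6/25.835)^(2.3429) = 6.4339 g.
C = m/V = 6.4339/25.835 = 0.24904 g/m³.

0.249 g/m³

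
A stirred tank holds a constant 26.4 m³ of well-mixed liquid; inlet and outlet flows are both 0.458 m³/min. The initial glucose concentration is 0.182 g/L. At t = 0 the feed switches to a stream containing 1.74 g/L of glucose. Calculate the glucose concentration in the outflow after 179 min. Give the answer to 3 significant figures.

1.67 g/L

Unsteady species balance (constant V, well mixed): V dC/dt = Q(C_in − C).
Rewrite as dC/dt + C/τ = C_in/τ, τ = V/Q = 57.642 min.
C approaches C_in exponentially: C(t) = C_in + (C₀ − C_in) e^(−t/τ).
C(179) = 1.74 + (0.182 − 1.74)·e^(−179/57.642) = 1.74 + (-1.5580)·0.044808 = 1.6702 g/L.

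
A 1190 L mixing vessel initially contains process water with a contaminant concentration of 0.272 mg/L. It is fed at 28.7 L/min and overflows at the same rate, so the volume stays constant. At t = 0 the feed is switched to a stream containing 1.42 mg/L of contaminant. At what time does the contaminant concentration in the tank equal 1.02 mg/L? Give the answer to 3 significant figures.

Species balance: V dC/dt = Q(C_in − C) ⇒ τ = V/Q = 41.463 min.
C(t) = C_in + (C₀ − C_in) e^(−t/τ). Set C = 1.02 and solve for t:
e^(−t/τ) = (C − C_in)/(C₀ − C_in) = (1.02 − 1.42)/(0.272 − 1.42) = 0.34843
t = −τ ln(…) = 41.463 × 1.0543 = 43.715 min.

43.7 min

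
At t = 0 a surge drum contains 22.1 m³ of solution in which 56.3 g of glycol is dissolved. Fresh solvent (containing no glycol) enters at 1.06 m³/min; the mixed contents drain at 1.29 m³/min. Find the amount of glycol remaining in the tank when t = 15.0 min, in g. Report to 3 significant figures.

Total volume: dV/dt = Q_in − Q_out = -0.23000 m³/min, so V(t) = 22.1 − 0.23000 t and V(15.0) = 18.650 m³.
Solute balance: dm/dt = 0 − Q_out C = −Q_out m/V(t).
Separate: dm/m = −Q_out dt/V(t) ⇒ ln(m/m₀) = −(Q_out/(Q_in−Q_out)) ln(V/V₀).
m = m₀ (V₀/V)^(Q_out/(Q_in−Q_out)) = 56.3 × (22.1/18.650)^(-5.6087) = 21.731 g.

21.7 g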